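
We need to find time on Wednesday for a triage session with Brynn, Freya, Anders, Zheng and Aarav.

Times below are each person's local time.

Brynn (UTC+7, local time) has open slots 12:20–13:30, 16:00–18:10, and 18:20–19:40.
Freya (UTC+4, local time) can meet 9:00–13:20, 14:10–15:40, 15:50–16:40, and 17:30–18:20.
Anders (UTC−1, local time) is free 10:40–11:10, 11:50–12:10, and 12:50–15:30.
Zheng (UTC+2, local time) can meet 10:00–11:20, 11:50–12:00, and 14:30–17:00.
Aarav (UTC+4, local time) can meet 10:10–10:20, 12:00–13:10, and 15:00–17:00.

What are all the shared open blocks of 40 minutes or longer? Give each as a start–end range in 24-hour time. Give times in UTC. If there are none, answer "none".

none

Brynn → UTC: 05:20–06:30, 09:00–11:10, 11:20–12:40.
Freya → UTC: 05:00–09:20, 10:10–11:40, 11:50–12:40, 13:30–14:20.
Anders → UTC: 11:40–12:10, 12:50–13:10, 13:50–16:30.
Zheng → UTC: 08:00–09:20, 09:50–10:00, 12:30–15:00.
Aarav → UTC: 06:10–06:20, 08:00–09:10, 11:00–13:00.
Brynn ∩ Freya: 05:20–06:30, 09:00–09:20, 10:10–11:10, 11:20–11:40, 11:50–12:40.
Brynn ∩ Freya ∩ Anders: 11:50–12:10.
Brynn ∩ Freya ∩ Anders ∩ Zheng: (none).
Brynn ∩ Freya ∩ Anders ∩ Zheng ∩ Aarav: (none).
Windows ≥ 40 min: (none).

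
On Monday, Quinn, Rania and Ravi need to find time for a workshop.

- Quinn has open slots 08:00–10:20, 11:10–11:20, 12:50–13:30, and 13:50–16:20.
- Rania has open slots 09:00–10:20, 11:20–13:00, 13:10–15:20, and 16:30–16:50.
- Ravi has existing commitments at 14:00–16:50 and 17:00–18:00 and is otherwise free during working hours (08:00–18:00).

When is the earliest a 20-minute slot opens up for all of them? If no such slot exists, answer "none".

09:00

Ravi free within 08:00–18:00: 08:00–14:00, 16:50–17:00.
Quinn ∩ Rania: 09:00–10:20, 12:50–13:00, 13:10–13:30, 13:50–15:20.
Quinn ∩ Rania ∩ Ravi: 09:00–10:20, 12:50–13:00, 13:10–13:30, 13:50–14:00.
Windows ≥ 20 min: 09:00–10:20, 13:10–13:30.
Earliest such window starts at 09:00.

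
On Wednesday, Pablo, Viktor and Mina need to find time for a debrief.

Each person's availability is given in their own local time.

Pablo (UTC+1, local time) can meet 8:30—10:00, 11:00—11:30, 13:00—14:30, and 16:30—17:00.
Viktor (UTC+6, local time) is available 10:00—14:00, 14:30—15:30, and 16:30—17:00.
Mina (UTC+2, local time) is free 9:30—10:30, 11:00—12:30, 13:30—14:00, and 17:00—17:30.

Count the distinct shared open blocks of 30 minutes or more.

Pablo → UTC: 07:30–09:00, 10:00–10:30, 12:00–13:30, 15:30–16:00.
Viktor → UTC: 04:00–08:00, 08:30–09:30, 10:30–11:00.
Mina → UTC: 07:30–08:30, 09:00–10:30, 11:30–12:00, 15:00–15:30.
Pablo ∩ Viktor: 07:30–08:00, 08:30–09:00.
Pablo ∩ Viktor ∩ Mina: 07:30–08:00.
Windows ≥ 30 min: 07:30–08:00.
That's 1 window.

1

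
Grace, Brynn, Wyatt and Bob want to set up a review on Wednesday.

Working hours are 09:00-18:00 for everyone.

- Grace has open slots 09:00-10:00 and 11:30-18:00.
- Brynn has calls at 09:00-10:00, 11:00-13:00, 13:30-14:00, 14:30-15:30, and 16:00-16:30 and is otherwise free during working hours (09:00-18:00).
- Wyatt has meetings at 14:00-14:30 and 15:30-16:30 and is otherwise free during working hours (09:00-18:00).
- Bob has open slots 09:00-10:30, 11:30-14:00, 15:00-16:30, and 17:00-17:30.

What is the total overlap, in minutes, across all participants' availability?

Brynn free within 09:00–18:00: 10:00–11:00, 13:00–13:30, 14:00–14:30, 15:30–16:00, 16:30–18:00.
Wyatt free within 09:00–18:00: 09:00–14:00, 14:30–15:30, 16:30–18:00.
Grace ∩ Brynn: 13:00–13:30, 14:00–14:30, 15:30–16:00, 16:30–18:00.
Grace ∩ Brynn ∩ Wyatt: 13:00–13:30, 16:30–18:00.
Grace ∩ Brynn ∩ Wyatt ∩ Bob: 13:00–13:30, 17:00–17:30.
Total common minutes: 30 + 30 = 60.

60 minutes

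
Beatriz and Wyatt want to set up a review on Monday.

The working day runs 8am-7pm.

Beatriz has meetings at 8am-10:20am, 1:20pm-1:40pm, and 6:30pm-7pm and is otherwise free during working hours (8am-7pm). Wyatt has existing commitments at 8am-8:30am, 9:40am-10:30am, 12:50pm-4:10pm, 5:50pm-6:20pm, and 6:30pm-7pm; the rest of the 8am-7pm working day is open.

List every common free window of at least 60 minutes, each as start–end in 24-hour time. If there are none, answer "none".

Beatriz free within 08:00–19:00: 10:20–13:20, 13:40–18:30.
Wyatt free within 08:00–19:00: 08:30–09:40, 10:30–12:50, 16:10–17:50, 18:20–18:30.
Beatriz ∩ Wyatt: 10:30–12:50, 16:10–17:50, 18:20–18:30.
Windows ≥ 60 min: 10:30–12:50, 16:10–17:50.

10:30–12:50, 16:10–17:50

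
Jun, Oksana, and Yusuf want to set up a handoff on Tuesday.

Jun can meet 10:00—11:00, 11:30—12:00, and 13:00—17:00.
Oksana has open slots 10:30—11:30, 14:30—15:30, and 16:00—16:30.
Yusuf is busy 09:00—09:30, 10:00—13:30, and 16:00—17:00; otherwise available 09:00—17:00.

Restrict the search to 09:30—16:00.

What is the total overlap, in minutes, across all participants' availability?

Yusuf free within 09:00–17:00: 09:30–10:00, 13:30–16:00.
Jun ∩ Oksana: 10:30–11:00, 14:30–15:30, 16:00–16:30.
Jun ∩ Oksana ∩ Yusuf: 14:30–15:30.
Restricted to 09:30–16:00: 14:30–15:30.
Total common minutes: 60.

60 minutes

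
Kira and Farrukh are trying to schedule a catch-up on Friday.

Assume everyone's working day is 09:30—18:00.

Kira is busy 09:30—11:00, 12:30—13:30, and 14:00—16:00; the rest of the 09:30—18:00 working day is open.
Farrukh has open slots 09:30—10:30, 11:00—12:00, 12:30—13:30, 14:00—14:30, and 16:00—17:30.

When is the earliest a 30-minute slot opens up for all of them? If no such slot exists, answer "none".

11:00

Kira free within 09:30–18:00: 11:00–12:30, 13:30–14:00, 16:00–18:00.
Kira ∩ Farrukh: 11:00–12:00, 16:00–17:30.
Windows ≥ 30 min: 11:00–12:00, 16:00–17:30.
Earliest such window starts at 11:00.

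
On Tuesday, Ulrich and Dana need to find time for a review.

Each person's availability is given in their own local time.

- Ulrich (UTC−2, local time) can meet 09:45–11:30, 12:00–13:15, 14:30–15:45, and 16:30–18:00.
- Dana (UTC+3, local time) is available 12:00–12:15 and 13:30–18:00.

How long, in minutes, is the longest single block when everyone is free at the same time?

Ulrich → UTC: 11:45–13:30, 14:00–15:15, 16:30–17:45, 18:30–20:00.
Dana → UTC: 09:00–09:15, 10:30–15:00.
Ulrich ∩ Dana: 11:45–13:30, 14:00–15:00.
Common window lengths: 105, 60 min; longest is 105.

105 minutes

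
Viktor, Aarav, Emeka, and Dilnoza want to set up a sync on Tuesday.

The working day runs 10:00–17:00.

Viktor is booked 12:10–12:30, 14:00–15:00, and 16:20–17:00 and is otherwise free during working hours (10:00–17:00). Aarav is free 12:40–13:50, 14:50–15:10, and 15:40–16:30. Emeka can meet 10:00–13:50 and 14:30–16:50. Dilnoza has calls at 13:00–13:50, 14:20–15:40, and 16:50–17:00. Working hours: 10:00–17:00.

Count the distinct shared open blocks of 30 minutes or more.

Viktor free within 10:00–17:00: 10:00–12:10, 12:30–14:00, 15:00–16:20.
Dilnoza free within 10:00–17:00: 10:00–13:00, 13:50–14:20, 15:40–16:50.
Viktor ∩ Aarav: 12:40–13:50, 15:00–15:10, 15:40–16:20.
Viktor ∩ Aarav ∩ Emeka: 12:40–13:50, 15:00–15:10, 15:40–16:20.
Viktor ∩ Aarav ∩ Emeka ∩ Dilnoza: 12:40–13:00, 15:40–16:20.
Windows ≥ 30 min: 15:40–16:20.
That's 1 window.

1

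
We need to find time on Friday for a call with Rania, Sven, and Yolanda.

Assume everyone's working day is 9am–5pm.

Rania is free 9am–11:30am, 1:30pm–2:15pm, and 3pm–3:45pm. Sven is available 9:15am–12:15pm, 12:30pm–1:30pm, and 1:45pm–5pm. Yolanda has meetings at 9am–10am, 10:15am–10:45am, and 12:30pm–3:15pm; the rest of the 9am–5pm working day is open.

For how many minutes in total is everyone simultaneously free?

Yolanda free within 09:00–17:00: 10:00–10:15, 10:45–12:30, 15:15–17:00.
Rania ∩ Sven: 09:15–11:30, 13:45–14:15, 15:00–15:45.
Rania ∩ Sven ∩ Yolanda: 10:00–10:15, 10:45–11:30, 15:15–15:45.
Total common minutes: 15 + 45 + 30 = 90.

90 minutes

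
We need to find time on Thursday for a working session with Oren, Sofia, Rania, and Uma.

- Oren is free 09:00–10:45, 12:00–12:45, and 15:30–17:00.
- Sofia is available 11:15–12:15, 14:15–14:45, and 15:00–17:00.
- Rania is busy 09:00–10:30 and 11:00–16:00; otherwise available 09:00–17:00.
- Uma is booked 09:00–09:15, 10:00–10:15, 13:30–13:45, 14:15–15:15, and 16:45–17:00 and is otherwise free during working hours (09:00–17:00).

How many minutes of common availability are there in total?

45 minutes

Rania free within 09:00–17:00: 10:30–11:00, 16:00–17:00.
Uma free within 09:00–17:00: 09:15–10:00, 10:15–13:30, 13:45–14:15, 15:15–16:45.
Oren ∩ Sofia: 12:00–12:15, 15:30–17:00.
Oren ∩ Sofia ∩ Rania: 16:00–17:00.
Oren ∩ Sofia ∩ Rania ∩ Uma: 16:00–16:45.
Total common minutes: 45.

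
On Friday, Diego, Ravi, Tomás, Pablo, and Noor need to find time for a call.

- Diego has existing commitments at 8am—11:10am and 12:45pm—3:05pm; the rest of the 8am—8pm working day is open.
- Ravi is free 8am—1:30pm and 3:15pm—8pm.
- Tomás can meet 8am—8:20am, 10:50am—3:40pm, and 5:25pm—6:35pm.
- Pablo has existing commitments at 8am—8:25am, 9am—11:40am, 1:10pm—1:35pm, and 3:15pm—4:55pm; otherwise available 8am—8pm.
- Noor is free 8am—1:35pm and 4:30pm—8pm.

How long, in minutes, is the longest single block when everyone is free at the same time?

Diego free within 08:00–20:00: 11:10–12:45, 15:05–20:00.
Pablo free within 08:00–20:00: 08:25–09:00, 11:40–13:10, 13:35–15:15, 16:55–20:00.
Diego ∩ Ravi: 11:10–12:45, 15:15–20:00.
Diego ∩ Ravi ∩ Tomás: 11:10–12:45, 15:15–15:40, 17:25–18:35.
Diego ∩ Ravi ∩ Tomás ∩ Pablo: 11:40–12:45, 17:25–18:35.
Diego ∩ Ravi ∩ Tomás ∩ Pablo ∩ Noor: 11:40–12:45, 17:25–18:35.
Common window lengths: 65, 70 min; longest is 70.

70 minutes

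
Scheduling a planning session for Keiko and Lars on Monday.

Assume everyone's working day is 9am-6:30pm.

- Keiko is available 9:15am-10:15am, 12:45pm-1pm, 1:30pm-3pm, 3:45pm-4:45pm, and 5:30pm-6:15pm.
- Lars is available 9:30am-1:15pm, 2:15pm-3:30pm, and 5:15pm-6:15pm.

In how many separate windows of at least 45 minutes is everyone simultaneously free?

3

Keiko ∩ Lars: 09:30–10:15, 12:45–13:00, 14:15–15:00, 17:30–18:15.
Windows ≥ 45 min: 09:30–10:15, 14:15–15:00, 17:30–18:15.
That's 3 windows.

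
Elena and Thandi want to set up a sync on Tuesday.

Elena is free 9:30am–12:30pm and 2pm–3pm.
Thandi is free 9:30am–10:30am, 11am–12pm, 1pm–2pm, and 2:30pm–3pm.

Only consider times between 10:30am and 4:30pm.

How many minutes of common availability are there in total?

Elena ∩ Thandi: 09:30–10:30, 11:00–12:00, 14:30–15:00.
Restricted to 10:30–16:30: 11:00–12:00, 14:30–15:00.
Total common minutes: 60 + 30 = 90.

90 minutes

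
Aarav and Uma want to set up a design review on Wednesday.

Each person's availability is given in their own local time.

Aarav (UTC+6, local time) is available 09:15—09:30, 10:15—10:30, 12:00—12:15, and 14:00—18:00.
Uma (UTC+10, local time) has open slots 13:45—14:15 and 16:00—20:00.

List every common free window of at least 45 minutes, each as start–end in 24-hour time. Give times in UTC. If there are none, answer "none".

Aarav → UTC: 03:15–03:30, 04:15–04:30, 06:00–06:15, 08:00–12:00.
Uma → UTC: 03:45–04:15, 06:00–10:00.
Aarav ∩ Uma: 06:00–06:15, 08:00–10:00.
Windows ≥ 45 min: 08:00–10:00.

08:00–10:00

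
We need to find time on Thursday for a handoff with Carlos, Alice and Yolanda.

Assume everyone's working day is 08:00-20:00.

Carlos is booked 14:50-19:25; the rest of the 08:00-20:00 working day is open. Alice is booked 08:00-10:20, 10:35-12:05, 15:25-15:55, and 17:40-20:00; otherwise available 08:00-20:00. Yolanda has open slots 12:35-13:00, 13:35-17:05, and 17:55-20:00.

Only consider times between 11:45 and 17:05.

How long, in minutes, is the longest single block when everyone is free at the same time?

75 minutes

Carlos free within 08:00–20:00: 08:00–14:50, 19:25–20:00.
Alice free within 08:00–20:00: 10:20–10:35, 12:05–15:25, 15:55–17:40.
Carlos ∩ Alice: 10:20–10:35, 12:05–14:50.
Carlos ∩ Alice ∩ Yolanda: 12:35–13:00, 13:35–14:50.
Restricted to 11:45–17:05: 12:35–13:00, 13:35–14:50.
Common window lengths: 25, 75 min; longest is 75.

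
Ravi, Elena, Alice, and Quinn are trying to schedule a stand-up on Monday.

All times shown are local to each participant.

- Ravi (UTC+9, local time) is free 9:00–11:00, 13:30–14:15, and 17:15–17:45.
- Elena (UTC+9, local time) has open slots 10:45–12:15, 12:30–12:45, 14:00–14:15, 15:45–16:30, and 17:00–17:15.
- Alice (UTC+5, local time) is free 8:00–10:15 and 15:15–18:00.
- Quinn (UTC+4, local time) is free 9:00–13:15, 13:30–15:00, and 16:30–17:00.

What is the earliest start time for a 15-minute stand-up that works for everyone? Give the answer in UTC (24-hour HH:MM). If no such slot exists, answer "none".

05:00

Ravi → UTC: 00:00–02:00, 04:30–05:15, 08:15–08:45.
Elena → UTC: 01:45–03:15, 03:30–03:45, 05:00–05:15, 06:45–07:30, 08:00–08:15.
Alice → UTC: 03:00–05:15, 10:15–13:00.
Quinn → UTC: 05:00–09:15, 09:30–11:00, 12:30–13:00.
Ravi ∩ Elena: 01:45–02:00, 05:00–05:15.
Ravi ∩ Elena ∩ Alice: 05:00–05:15.
Ravi ∩ Elena ∩ Alice ∩ Quinn: 05:00–05:15.
Windows ≥ 15 min: 05:00–05:15.
Earliest such window starts at 05:00.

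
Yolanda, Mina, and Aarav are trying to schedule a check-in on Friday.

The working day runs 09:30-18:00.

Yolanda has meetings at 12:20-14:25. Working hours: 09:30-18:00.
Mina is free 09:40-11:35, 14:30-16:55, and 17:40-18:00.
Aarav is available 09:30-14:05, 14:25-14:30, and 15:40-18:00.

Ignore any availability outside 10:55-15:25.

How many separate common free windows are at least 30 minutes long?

Yolanda free within 09:30–18:00: 09:30–12:20, 14:25–18:00.
Yolanda ∩ Mina: 09:40–11:35, 14:30–16:55, 17:40–18:00.
Yolanda ∩ Mina ∩ Aarav: 09:40–11:35, 15:40–16:55, 17:40–18:00.
Restricted to 10:55–15:25: 10:55–11:35.
Windows ≥ 30 min: 10:55–11:35.
That's 1 window.

1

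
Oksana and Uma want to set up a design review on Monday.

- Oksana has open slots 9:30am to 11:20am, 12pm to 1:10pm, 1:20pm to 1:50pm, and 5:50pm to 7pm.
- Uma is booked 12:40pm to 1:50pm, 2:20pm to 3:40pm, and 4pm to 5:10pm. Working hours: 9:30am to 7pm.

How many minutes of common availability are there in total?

220 minutes

Uma free within 09:30–19:00: 09:30–12:40, 13:50–14:20, 15:40–16:00, 17:10–19:00.
Oksana ∩ Uma: 09:30–11:20, 12:00–12:40, 17:50–19:00.
Total common minutes: 110 + 40 + 70 = 220.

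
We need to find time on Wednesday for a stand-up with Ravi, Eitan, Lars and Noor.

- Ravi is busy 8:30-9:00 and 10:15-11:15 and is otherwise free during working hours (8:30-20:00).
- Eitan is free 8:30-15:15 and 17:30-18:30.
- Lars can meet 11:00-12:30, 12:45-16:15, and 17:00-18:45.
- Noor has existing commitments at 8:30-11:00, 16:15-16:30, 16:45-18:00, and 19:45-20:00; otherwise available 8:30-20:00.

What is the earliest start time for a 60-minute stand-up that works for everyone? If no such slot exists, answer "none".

Ravi free within 08:30–20:00: 09:00–10:15, 11:15–20:00.
Noor free within 08:30–20:00: 11:00–16:15, 16:30–16:45, 18:00–19:45.
Ravi ∩ Eitan: 09:00–10:15, 11:15–15:15, 17:30–18:30.
Ravi ∩ Eitan ∩ Lars: 11:15–12:30, 12:45–15:15, 17:30–18:30.
Ravi ∩ Eitan ∩ Lars ∩ Noor: 11:15–12:30, 12:45–15:15, 18:00–18:30.
Windows ≥ 60 min: 11:15–12:30, 12:45–15:15.
Earliest such window starts at 11:15.

11:15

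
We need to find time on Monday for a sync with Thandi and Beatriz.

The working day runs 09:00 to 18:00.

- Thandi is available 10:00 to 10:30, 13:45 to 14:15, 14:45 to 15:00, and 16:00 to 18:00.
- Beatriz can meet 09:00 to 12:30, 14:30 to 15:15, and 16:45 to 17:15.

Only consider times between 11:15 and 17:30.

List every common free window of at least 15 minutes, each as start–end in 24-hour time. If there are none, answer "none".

14:45–15:00, 16:45–17:15

Thandi ∩ Beatriz: 10:00–10:30, 14:45–15:00, 16:45–17:15.
Restricted to 11:15–17:30: 14:45–15:00, 16:45–17:15.
Windows ≥ 15 min: 14:45–15:00, 16:45–17:15.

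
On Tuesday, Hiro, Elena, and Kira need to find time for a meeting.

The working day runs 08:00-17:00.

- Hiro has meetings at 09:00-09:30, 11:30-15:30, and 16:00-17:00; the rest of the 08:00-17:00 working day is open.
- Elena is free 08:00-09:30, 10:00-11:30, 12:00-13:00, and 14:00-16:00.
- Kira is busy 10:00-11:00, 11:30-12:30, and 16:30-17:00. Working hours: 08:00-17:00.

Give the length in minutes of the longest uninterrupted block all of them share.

60 minutes

Hiro free within 08:00–17:00: 08:00–09:00, 09:30–11:30, 15:30–16:00.
Kira free within 08:00–17:00: 08:00–10:00, 11:00–11:30, 12:30–16:30.
Hiro ∩ Elena: 08:00–09:00, 10:00–11:30, 15:30–16:00.
Hiro ∩ Elena ∩ Kira: 08:00–09:00, 11:00–11:30, 15:30–16:00.
Common window lengths: 60, 30, 30 min; longest is 60.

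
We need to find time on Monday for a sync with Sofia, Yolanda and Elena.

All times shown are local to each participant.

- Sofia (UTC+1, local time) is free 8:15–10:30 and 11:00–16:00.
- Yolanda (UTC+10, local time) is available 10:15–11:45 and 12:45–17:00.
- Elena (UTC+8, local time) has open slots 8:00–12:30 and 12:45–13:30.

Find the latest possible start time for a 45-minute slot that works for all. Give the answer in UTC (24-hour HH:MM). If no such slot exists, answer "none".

Sofia → UTC: 07:15–09:30, 10:00–15:00.
Yolanda → UTC: 00:15–01:45, 02:45–07:00.
Elena → UTC: 00:00–04:30, 04:45–05:30.
Sofia ∩ Yolanda: (none).
Sofia ∩ Yolanda ∩ Elena: (none).
Windows ≥ 45 min: (none).

none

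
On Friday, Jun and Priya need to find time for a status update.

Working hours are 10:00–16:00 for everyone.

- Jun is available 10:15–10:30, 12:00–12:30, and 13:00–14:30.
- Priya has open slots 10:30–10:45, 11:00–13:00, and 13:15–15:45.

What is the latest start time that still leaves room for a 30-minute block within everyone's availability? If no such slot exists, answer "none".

14:00

Jun ∩ Priya: 12:00–12:30, 13:15–14:30.
Windows ≥ 30 min: 12:00–12:30, 13:15–14:30.
Latest start in the last window 13:15–14:30 is 14:30 − 30 min = 14:00.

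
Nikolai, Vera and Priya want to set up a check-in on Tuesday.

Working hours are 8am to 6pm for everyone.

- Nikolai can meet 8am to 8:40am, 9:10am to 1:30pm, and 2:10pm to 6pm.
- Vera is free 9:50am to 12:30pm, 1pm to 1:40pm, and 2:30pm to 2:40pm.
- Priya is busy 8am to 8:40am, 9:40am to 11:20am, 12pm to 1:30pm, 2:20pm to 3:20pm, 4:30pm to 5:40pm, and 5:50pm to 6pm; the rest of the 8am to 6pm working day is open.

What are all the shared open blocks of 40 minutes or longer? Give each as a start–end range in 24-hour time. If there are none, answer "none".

11:20–12:00

Priya free within 08:00–18:00: 08:40–09:40, 11:20–12:00, 13:30–14:20, 15:20–16:30, 17:40–17:50.
Nikolai ∩ Vera: 09:50–12:30, 13:00–13:30, 14:30–14:40.
Nikolai ∩ Vera ∩ Priya: 11:20–12:00.
Windows ≥ 40 min: 11:20–12:00.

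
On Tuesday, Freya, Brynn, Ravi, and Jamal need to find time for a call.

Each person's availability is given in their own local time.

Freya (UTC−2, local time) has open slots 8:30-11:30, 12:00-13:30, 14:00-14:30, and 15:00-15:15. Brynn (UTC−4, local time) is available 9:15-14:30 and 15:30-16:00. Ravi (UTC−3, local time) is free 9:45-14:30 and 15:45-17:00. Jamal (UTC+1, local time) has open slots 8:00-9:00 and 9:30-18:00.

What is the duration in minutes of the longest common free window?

Freya → UTC: 10:30–13:30, 14:00–15:30, 16:00–16:30, 17:00–17:15.
Brynn → UTC: 13:15–18:30, 19:30–20:00.
Ravi → UTC: 12:45–17:30, 18:45–20:00.
Jamal → UTC: 07:00–08:00, 08:30–17:00.
Freya ∩ Brynn: 13:15–13:30, 14:00–15:30, 16:00–16:30, 17:00–17:15.
Freya ∩ Brynn ∩ Ravi: 13:15–13:30, 14:00–15:30, 16:00–16:30, 17:00–17:15.
Freya ∩ Brynn ∩ Ravi ∩ Jamal: 13:15–13:30, 14:00–15:30, 16:00–16:30.
Common window lengths: 15, 90, 30 min; longest is 90.

90 minutes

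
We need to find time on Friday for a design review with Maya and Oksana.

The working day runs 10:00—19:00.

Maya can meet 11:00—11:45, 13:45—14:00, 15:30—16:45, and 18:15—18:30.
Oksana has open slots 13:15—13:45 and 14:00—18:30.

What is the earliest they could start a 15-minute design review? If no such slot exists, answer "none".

15:30

Maya ∩ Oksana: 15:30–16:45, 18:15–18:30.
Windows ≥ 15 min: 15:30–16:45, 18:15–18:30.
Earliest such window starts at 15:30.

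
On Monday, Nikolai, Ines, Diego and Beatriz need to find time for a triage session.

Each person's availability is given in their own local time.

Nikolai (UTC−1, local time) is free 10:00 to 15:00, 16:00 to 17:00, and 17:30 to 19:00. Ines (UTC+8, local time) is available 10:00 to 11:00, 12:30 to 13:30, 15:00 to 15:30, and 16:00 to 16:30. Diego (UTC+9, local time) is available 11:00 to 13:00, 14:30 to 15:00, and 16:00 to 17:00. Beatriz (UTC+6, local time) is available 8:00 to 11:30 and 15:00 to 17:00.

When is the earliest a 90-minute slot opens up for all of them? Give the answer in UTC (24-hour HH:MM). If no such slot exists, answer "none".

none

Nikolai → UTC: 11:00–16:00, 17:00–18:00, 18:30–20:00.
Ines → UTC: 02:00–03:00, 04:30–05:30, 07:00–07:30, 08:00–08:30.
Diego → UTC: 02:00–04:00, 05:30–06:00, 07:00–08:00.
Beatriz → UTC: 02:00–05:30, 09:00–11:00.
Nikolai ∩ Ines: (none).
Nikolai ∩ Ines ∩ Diego: (none).
Nikolai ∩ Ines ∩ Diego ∩ Beatriz: (none).
Windows ≥ 90 min: (none).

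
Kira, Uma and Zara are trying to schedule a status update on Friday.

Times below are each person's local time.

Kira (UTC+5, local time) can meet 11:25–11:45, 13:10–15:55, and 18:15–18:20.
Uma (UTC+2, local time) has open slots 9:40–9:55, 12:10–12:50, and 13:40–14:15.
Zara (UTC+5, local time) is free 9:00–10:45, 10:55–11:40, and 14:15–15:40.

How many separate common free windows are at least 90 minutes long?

0

Kira → UTC: 06:25–06:45, 08:10–10:55, 13:15–13:20.
Uma → UTC: 07:40–07:55, 10:10–10:50, 11:40–12:15.
Zara → UTC: 04:00–05:45, 05:55–06:40, 09:15–10:40.
Kira ∩ Uma: 10:10–10:50.
Kira ∩ Uma ∩ Zara: 10:10–10:40.
Windows ≥ 90 min: (none).
That's 0 windows.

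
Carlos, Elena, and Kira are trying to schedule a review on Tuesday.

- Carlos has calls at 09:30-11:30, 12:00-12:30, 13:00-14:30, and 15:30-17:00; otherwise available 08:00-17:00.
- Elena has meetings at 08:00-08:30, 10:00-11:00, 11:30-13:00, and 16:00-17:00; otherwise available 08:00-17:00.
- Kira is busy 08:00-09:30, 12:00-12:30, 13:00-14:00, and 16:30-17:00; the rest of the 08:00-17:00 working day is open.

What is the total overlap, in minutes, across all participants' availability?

Carlos free within 08:00–17:00: 08:00–09:30, 11:30–12:00, 12:30–13:00, 14:30–15:30.
Elena free within 08:00–17:00: 08:30–10:00, 11:00–11:30, 13:00–16:00.
Kira free within 08:00–17:00: 09:30–12:00, 12:30–13:00, 14:00–16:30.
Carlos ∩ Elena: 08:30–09:30, 14:30–15:30.
Carlos ∩ Elena ∩ Kira: 14:30–15:30.
Total common minutes: 60.

60 minutes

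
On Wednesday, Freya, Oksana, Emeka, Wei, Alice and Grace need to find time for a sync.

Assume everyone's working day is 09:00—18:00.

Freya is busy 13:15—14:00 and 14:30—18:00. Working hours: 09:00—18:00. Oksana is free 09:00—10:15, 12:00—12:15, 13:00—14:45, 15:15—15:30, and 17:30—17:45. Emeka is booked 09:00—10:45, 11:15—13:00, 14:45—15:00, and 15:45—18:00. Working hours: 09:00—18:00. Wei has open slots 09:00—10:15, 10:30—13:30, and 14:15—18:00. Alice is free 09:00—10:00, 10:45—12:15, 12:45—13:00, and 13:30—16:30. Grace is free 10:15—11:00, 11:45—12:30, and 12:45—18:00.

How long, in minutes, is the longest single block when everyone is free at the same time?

15 minutes

Freya free within 09:00–18:00: 09:00–13:15, 14:00–14:30.
Emeka free within 09:00–18:00: 10:45–11:15, 13:00–14:45, 15:00–15:45.
Freya ∩ Oksana: 09:00–10:15, 12:00–12:15, 13:00–13:15, 14:00–14:30.
Freya ∩ Oksana ∩ Emeka: 13:00–13:15, 14:00–14:30.
Freya ∩ Oksana ∩ Emeka ∩ Wei: 13:00–13:15, 14:15–14:30.
Freya ∩ Oksana ∩ Emeka ∩ Wei ∩ Alice: 14:15–14:30.
Freya ∩ Oksana ∩ Emeka ∩ Wei ∩ Alice ∩ Grace: 14:15–14:30.
Single common window of 15 minutes.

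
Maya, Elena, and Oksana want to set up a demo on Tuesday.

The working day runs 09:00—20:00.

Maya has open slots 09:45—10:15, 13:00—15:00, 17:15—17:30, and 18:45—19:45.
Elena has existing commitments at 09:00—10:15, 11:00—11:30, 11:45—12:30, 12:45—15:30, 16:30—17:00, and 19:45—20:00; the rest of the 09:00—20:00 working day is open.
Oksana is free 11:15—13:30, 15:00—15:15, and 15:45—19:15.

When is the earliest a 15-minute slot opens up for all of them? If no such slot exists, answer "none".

Elena free within 09:00–20:00: 10:15–11:00, 11:30–11:45, 12:30–12:45, 15:30–16:30, 17:00–19:45.
Maya ∩ Elena: 17:15–17:30, 18:45–19:45.
Maya ∩ Elena ∩ Oksana: 17:15–17:30, 18:45–19:15.
Windows ≥ 15 min: 17:15–17:30, 18:45–19:15.
Earliest such window starts at 17:15.

17:15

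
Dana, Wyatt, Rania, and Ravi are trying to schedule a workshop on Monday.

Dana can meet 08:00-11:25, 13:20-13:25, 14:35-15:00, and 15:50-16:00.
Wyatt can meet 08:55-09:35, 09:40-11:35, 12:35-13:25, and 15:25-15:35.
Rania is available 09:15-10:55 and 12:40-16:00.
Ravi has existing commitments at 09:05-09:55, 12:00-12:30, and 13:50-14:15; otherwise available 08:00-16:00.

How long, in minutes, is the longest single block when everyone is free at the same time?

Ravi free within 08:00–16:00: 08:00–09:05, 09:55–12:00, 12:30–13:50, 14:15–16:00.
Dana ∩ Wyatt: 08:55–09:35, 09:40–11:25, 13:20–13:25.
Dana ∩ Wyatt ∩ Rania: 09:15–09:35, 09:40–10:55, 13:20–13:25.
Dana ∩ Wyatt ∩ Rania ∩ Ravi: 09:55–10:55, 13:20–13:25.
Common window lengths: 60, 5 min; longest is 60.

60 minutes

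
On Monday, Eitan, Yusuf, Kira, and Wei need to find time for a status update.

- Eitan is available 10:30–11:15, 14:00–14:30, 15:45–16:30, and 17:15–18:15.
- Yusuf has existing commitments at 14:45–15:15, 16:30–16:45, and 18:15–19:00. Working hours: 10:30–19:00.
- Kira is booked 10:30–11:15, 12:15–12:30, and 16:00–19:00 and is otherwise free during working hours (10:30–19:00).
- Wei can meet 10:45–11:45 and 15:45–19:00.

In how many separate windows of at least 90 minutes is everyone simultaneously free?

Yusuf free within 10:30–19:00: 10:30–14:45, 15:15–16:30, 16:45–18:15.
Kira free within 10:30–19:00: 11:15–12:15, 12:30–16:00.
Eitan ∩ Yusuf: 10:30–11:15, 14:00–14:30, 15:45–16:30, 17:15–18:15.
Eitan ∩ Yusuf ∩ Kira: 14:00–14:30, 15:45–16:00.
Eitan ∩ Yusuf ∩ Kira ∩ Wei: 15:45–16:00.
Windows ≥ 90 min: (none).
That's 0 windows.

0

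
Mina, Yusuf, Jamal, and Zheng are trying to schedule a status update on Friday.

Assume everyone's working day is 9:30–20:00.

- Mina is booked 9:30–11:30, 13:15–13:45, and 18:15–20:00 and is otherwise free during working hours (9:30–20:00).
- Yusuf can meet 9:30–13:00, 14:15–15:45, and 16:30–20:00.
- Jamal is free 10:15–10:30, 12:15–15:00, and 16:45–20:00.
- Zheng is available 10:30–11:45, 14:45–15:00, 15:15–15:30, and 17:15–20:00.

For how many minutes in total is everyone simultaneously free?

75 minutes

Mina free within 09:30–20:00: 11:30–13:15, 13:45–18:15.
Mina ∩ Yusuf: 11:30–13:00, 14:15–15:45, 16:30–18:15.
Mina ∩ Yusuf ∩ Jamal: 12:15–13:00, 14:15–15:00, 16:45–18:15.
Mina ∩ Yusuf ∩ Jamal ∩ Zheng: 14:45–15:00, 17:15–18:15.
Total common minutes: 15 + 60 = 75.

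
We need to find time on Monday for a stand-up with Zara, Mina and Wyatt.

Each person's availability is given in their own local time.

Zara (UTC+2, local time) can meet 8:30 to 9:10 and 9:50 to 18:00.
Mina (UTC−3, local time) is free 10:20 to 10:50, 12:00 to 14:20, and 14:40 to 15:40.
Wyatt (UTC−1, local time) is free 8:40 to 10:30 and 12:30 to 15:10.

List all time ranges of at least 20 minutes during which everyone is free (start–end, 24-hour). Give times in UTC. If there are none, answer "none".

13:30–13:50, 15:00–16:00

Zara → UTC: 06:30–07:10, 07:50–16:00.
Mina → UTC: 13:20–13:50, 15:00–17:20, 17:40–18:40.
Wyatt → UTC: 09:40–11:30, 13:30–16:10.
Zara ∩ Mina: 13:20–13:50, 15:00–16:00.
Zara ∩ Mina ∩ Wyatt: 13:30–13:50, 15:00–16:00.
Windows ≥ 20 min: 13:30–13:50, 15:00–16:00.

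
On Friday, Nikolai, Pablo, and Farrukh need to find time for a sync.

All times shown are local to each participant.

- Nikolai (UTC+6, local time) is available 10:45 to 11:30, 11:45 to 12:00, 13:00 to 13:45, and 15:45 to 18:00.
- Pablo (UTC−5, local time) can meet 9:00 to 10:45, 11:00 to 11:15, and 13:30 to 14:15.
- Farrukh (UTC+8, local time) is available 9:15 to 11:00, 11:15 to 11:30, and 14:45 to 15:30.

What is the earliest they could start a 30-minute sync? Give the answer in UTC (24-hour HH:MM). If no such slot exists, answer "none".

none

Nikolai → UTC: 04:45–05:30, 05:45–06:00, 07:00–07:45, 09:45–12:00.
Pablo → UTC: 14:00–15:45, 16:00–16:15, 18:30–19:15.
Farrukh → UTC: 01:15–03:00, 03:15–03:30, 06:45–07:30.
Nikolai ∩ Pablo: (none).
Nikolai ∩ Pablo ∩ Farrukh: (none).
Windows ≥ 30 min: (none).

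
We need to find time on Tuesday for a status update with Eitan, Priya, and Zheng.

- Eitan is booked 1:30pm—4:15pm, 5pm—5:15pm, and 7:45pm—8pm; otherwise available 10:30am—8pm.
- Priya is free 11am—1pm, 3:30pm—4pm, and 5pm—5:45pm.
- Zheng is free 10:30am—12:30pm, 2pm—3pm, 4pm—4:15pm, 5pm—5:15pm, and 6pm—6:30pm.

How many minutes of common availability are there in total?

Eitan free within 10:30–20:00: 10:30–13:30, 16:15–17:00, 17:15–19:45.
Eitan ∩ Priya: 11:00–13:00, 17:15–17:45.
Eitan ∩ Priya ∩ Zheng: 11:00–12:30.
Total common minutes: 90.

90 minutes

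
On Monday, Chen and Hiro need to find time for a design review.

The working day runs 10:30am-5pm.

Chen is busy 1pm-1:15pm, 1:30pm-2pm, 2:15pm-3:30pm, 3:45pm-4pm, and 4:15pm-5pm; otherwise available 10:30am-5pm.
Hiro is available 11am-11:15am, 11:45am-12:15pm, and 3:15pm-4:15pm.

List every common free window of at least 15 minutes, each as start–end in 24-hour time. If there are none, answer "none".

11:00–11:15, 11:45–12:15, 15:30–15:45, 16:00–16:15

Chen free within 10:30–17:00: 10:30–13:00, 13:15–13:30, 14:00–14:15, 15:30–15:45, 16:00–16:15.
Chen ∩ Hiro: 11:00–11:15, 11:45–12:15, 15:30–15:45, 16:00–16:15.
Windows ≥ 15 min: 11:00–11:15, 11:45–12:15, 15:30–15:45, 16:00–16:15.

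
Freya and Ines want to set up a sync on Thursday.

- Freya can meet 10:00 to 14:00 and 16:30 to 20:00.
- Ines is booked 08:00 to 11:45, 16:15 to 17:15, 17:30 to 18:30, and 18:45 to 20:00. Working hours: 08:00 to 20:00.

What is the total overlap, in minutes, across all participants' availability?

165 minutes

Ines free within 08:00–20:00: 11:45–16:15, 17:15–17:30, 18:30–18:45.
Freya ∩ Ines: 11:45–14:00, 17:15–17:30, 18:30–18:45.
Total common minutes: 135 + 15 + 15 = 165.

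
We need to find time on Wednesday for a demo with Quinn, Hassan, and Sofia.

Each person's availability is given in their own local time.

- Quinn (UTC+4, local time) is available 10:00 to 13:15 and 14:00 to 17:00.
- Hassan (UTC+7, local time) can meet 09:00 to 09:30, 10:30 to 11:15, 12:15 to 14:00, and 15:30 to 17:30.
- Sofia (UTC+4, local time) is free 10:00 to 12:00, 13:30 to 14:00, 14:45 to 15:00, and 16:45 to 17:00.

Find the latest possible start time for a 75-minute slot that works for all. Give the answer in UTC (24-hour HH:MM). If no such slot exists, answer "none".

none

Quinn → UTC: 06:00–09:15, 10:00–13:00.
Hassan → UTC: 02:00–02:30, 03:30–04:15, 05:15–07:00, 08:30–10:30.
Sofia → UTC: 06:00–08:00, 09:30–10:00, 10:45–11:00, 12:45–13:00.
Quinn ∩ Hassan: 06:00–07:00, 08:30–09:15, 10:00–10:30.
Quinn ∩ Hassan ∩ Sofia: 06:00–07:00.
Windows ≥ 75 min: (none).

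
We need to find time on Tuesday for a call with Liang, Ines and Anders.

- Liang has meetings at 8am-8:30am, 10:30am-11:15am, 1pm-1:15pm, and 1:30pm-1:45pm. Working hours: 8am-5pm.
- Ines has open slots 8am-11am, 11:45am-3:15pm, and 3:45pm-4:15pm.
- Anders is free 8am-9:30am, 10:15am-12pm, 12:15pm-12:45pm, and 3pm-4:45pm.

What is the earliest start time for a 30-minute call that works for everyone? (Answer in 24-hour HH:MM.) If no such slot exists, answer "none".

Liang free within 08:00–17:00: 08:30–10:30, 11:15–13:00, 13:15–13:30, 13:45–17:00.
Liang ∩ Ines: 08:30–10:30, 11:45–13:00, 13:15–13:30, 13:45–15:15, 15:45–16:15.
Liang ∩ Ines ∩ Anders: 08:30–09:30, 10:15–10:30, 11:45–12:00, 12:15–12:45, 15:00–15:15, 15:45–16:15.
Windows ≥ 30 min: 08:30–09:30, 12:15–12:45, 15:45–16:15.
Earliest such window starts at 08:30.

08:30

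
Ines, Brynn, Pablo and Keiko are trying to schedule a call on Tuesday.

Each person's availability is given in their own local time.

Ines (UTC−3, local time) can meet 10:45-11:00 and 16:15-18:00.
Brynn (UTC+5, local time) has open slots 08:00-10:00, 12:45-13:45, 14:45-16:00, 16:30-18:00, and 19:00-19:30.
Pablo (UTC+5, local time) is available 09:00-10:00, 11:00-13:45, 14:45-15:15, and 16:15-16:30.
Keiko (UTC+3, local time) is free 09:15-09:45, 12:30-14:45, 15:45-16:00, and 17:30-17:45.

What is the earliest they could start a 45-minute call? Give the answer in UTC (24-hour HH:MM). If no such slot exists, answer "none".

Ines → UTC: 13:45–14:00, 19:15–21:00.
Brynn → UTC: 03:00–05:00, 07:45–08:45, 09:45–11:00, 11:30–13:00, 14:00–14:30.
Pablo → UTC: 04:00–05:00, 06:00–08:45, 09:45–10:15, 11:15–11:30.
Keiko → UTC: 06:15–06:45, 09:30–11:45, 12:45–13:00, 14:30–14:45.
Ines ∩ Brynn: (none).
Ines ∩ Brynn ∩ Pablo: (none).
Ines ∩ Brynn ∩ Pablo ∩ Keiko: (none).
Windows ≥ 45 min: (none).

none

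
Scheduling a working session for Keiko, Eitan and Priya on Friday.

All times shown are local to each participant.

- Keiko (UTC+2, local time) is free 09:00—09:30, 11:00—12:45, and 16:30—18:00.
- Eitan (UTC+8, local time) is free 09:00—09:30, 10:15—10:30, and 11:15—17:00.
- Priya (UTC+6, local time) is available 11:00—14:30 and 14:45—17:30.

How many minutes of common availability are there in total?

30 minutes

Keiko → UTC: 07:00–07:30, 09:00–10:45, 14:30–16:00.
Eitan → UTC: 01:00–01:30, 02:15–02:30, 03:15–09:00.
Priya → UTC: 05:00–08:30, 08:45–11:30.
Keiko ∩ Eitan: 07:00–07:30.
Keiko ∩ Eitan ∩ Priya: 07:00–07:30.
Total common minutes: 30.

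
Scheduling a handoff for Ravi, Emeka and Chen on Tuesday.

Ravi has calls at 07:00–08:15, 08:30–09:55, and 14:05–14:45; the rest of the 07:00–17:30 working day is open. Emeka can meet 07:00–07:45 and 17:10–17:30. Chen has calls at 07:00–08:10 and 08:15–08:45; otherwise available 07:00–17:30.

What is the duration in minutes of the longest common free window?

Ravi free within 07:00–17:30: 08:15–08:30, 09:55–14:05, 14:45–17:30.
Chen free within 07:00–17:30: 08:10–08:15, 08:45–17:30.
Ravi ∩ Emeka: 17:10–17:30.
Ravi ∩ Emeka ∩ Chen: 17:10–17:30.
Single common window of 20 minutes.

20 minutes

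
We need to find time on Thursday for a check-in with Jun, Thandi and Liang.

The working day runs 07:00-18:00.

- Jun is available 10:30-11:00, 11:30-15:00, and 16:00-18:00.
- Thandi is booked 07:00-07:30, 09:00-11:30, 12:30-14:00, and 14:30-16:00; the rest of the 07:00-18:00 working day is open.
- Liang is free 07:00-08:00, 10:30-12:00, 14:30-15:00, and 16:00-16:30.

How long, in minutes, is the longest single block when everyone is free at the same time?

Thandi free within 07:00–18:00: 07:30–09:00, 11:30–12:30, 14:00–14:30, 16:00–18:00.
Jun ∩ Thandi: 11:30–12:30, 14:00–14:30, 16:00–18:00.
Jun ∩ Thandi ∩ Liang: 11:30–12:00, 16:00–16:30.
Common window lengths: 30, 30 min; longest is 30.

30 minutes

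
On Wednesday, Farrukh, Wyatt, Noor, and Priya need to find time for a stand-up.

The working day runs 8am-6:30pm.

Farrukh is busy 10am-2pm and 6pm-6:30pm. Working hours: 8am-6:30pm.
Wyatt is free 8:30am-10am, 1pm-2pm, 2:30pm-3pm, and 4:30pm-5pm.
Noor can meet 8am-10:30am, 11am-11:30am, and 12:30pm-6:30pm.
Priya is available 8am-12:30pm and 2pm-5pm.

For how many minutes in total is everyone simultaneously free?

Farrukh free within 08:00–18:30: 08:00–10:00, 14:00–18:00.
Farrukh ∩ Wyatt: 08:30–10:00, 14:30–15:00, 16:30–17:00.
Farrukh ∩ Wyatt ∩ Noor: 08:30–10:00, 14:30–15:00, 16:30–17:00.
Farrukh ∩ Wyatt ∩ Noor ∩ Priya: 08:30–10:00, 14:30–15:00, 16:30–17:00.
Total common minutes: 90 + 30 + 30 = 150.

150 minutes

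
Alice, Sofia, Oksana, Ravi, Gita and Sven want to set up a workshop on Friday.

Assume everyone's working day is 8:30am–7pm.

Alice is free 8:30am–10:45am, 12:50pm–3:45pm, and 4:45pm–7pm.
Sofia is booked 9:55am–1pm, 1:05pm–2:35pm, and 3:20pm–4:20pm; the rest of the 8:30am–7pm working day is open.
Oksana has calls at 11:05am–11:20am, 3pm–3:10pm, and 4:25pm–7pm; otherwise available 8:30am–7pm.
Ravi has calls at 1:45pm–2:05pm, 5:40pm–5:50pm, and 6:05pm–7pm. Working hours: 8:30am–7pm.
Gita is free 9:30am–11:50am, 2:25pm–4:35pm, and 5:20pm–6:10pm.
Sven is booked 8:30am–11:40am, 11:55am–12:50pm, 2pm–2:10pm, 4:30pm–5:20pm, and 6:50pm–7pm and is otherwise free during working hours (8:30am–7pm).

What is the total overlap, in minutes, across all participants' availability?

Sofia free within 08:30–19:00: 08:30–09:55, 13:00–13:05, 14:35–15:20, 16:20–19:00.
Oksana free within 08:30–19:00: 08:30–11:05, 11:20–15:00, 15:10–16:25.
Ravi free within 08:30–19:00: 08:30–13:45, 14:05–17:40, 17:50–18:05.
Sven free within 08:30–19:00: 11:40–11:55, 12:50–14:00, 14:10–16:30, 17:20–18:50.
Alice ∩ Sofia: 08:30–09:55, 13:00–13:05, 14:35–15:20, 16:45–19:00.
Alice ∩ Sofia ∩ Oksana: 08:30–09:55, 13:00–13:05, 14:35–15:00, 15:10–15:20.
Alice ∩ Sofia ∩ Oksana ∩ Ravi: 08:30–09:55, 13:00–13:05, 14:35–15:00, 15:10–15:20.
Alice ∩ Sofia ∩ Oksana ∩ Ravi ∩ Gita: 09:30–09:55, 14:35–15:00, 15:10–15:20.
Alice ∩ Sofia ∩ Oksana ∩ Ravi ∩ Gita ∩ Sven: 14:35–15:00, 15:10–15:20.
Total common minutes: 25 + 10 = 35.

35 minutes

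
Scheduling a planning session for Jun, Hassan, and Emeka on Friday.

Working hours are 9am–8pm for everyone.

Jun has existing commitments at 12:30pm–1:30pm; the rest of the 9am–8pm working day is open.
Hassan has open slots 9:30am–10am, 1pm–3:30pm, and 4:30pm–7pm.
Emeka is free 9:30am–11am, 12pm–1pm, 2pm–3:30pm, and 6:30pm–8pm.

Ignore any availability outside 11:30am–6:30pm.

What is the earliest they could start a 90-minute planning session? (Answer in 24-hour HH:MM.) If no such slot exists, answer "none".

Jun free within 09:00–20:00: 09:00–12:30, 13:30–20:00.
Jun ∩ Hassan: 09:30–10:00, 13:30–15:30, 16:30–19:00.
Jun ∩ Hassan ∩ Emeka: 09:30–10:00, 14:00–15:30, 18:30–19:00.
Restricted to 11:30–18:30: 14:00–15:30.
Windows ≥ 90 min: 14:00–15:30.
Earliest such window starts at 14:00.

14:00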